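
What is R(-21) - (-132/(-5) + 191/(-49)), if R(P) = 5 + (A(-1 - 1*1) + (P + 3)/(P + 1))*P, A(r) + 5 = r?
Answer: 54193/490 ≈ 110.60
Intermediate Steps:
A(r) = -5 + r
R(P) = 5 + P*(-7 + (3 + P)/(1 + P)) (R(P) = 5 + ((-5 + (-1 - 1*1)) + (P + 3)/(P + 1))*P = 5 + ((-5 + (-1 - 1)) + (3 + P)/(1 + P))*P = 5 + ((-5 - 2) + (3 + P)/(1 + P))*P = 5 + (-7 + (3 + P)/(1 + P))*P = 5 + P*(-7 + (3 + P)/(1 + P)))
R(-21) - (-132/(-5) + 191/(-49)) = (5 - 21 - 6*(-21)**2)/(1 - 21) - (-132/(-5) + 191/(-49)) = (5 - 21 - 6*441)/(-20) - (-132*(-1/5) + 191*(-1/49)) = -(5 - 21 - 2646)/20 - (132/5 - 191/49) = -1/20*(-2662) - 1*5513/245 = 1331/10 - 5513/245 = 54193/490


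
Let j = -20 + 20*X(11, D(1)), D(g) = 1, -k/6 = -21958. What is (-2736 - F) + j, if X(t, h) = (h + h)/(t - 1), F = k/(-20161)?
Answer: -55351324/20161 ≈ -2745.5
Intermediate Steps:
k = 131748 (k = -6*(-21958) = 131748)
F = -131748/20161 (F = 131748/(-20161) = 131748*(-1/20161) = -131748/20161 ≈ -6.5348)
X(t, h) = 2*h/(-1 + t) (X(t, h) = (2*h)/(-1 + t) = 2*h/(-1 + t))
j = -16 (j = -20 + 20*(2*1/(-1 + 11)) = -20 + 20*(2*1/10) = -20 + 20*(2*1*(1/10)) = -20 + 20*(1/5) = -20 + 4 = -16)
(-2736 - F) + j = (-2736 - 1*(-131748/20161)) - 16 = (-2736 + 131748/20161) - 16 = -55028748/20161 - 16 = -55351324/20161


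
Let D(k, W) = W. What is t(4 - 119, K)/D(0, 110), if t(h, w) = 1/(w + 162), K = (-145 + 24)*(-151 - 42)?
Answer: 1/2586650 ≈ 3.8660e-7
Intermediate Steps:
K = 23353 (K = -121*(-193) = 23353)
t(h, w) = 1/(162 + w)
t(4 - 119, K)/D(0, 110) = 1/((162 + 23353)*110) = (1/110)/23515 = (1/23515)*(1/110) = 1/2586650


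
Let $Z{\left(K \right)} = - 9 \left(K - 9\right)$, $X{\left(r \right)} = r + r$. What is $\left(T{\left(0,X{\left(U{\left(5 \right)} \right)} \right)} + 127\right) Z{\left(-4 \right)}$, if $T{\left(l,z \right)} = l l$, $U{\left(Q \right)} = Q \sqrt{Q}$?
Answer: $14859$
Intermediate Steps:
$U{\left(Q \right)} = Q^{\frac{3}{2}}$
$X{\left(r \right)} = 2 r$
$T{\left(l,z \right)} = l^{2}$
$Z{\left(K \right)} = 81 - 9 K$ ($Z{\left(K \right)} = - 9 \left(-9 + K\right) = 81 - 9 K$)
$\left(T{\left(0,X{\left(U{\left(5 \right)} \right)} \right)} + 127\right) Z{\left(-4 \right)} = \left(0^{2} + 127\right) \left(81 - -36\right) = \left(0 + 127\right) \left(81 + 36\right) = 127 \cdot 117 = 14859$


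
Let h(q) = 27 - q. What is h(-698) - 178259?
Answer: -177534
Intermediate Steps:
h(-698) - 178259 = (27 - 1*(-698)) - 178259 = (27 + 698) - 178259 = 725 - 178259 = -177534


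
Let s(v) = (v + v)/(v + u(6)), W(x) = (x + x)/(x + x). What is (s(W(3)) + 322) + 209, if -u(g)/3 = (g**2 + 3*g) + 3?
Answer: 45134/85 ≈ 530.99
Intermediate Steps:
W(x) = 1 (W(x) = (2*x)/((2*x)) = (2*x)*(1/(2*x)) = 1)
u(g) = -9 - 9*g - 3*g**2 (u(g) = -3*((g**2 + 3*g) + 3) = -3*(3 + g**2 + 3*g) = -9 - 9*g - 3*g**2)
s(v) = 2*v/(-171 + v) (s(v) = (v + v)/(v + (-9 - 9*6 - 3*6**2)) = (2*v)/(v + (-9 - 54 - 3*36)) = (2*v)/(v + (-9 - 54 - 108)) = (2*v)/(v - 171) = (2*v)/(-171 + v) = 2*v/(-171 + v))
(s(W(3)) + 322) + 209 = (2*1/(-171 + 1) + 322) + 209 = (2*1/(-170) + 322) + 209 = (2*1*(-1/170) + 322) + 209 = (-1/85 + 322) + 209 = 27369/85 + 209 = 45134/85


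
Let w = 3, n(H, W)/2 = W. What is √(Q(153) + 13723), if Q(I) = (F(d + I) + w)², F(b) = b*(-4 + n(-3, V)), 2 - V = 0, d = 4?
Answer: 2*√3433 ≈ 117.18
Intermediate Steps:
V = 2 (V = 2 - 1*0 = 2 + 0 = 2)
n(H, W) = 2*W
F(b) = 0 (F(b) = b*(-4 + 2*2) = b*(-4 + 4) = b*0 = 0)
Q(I) = 9 (Q(I) = (0 + 3)² = 3² = 9)
√(Q(153) + 13723) = √(9 + 13723) = √13732 = 2*√3433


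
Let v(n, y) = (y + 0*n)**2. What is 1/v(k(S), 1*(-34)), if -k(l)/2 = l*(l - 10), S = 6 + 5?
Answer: 1/1156 ≈ 0.00086505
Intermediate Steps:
S = 11
k(l) = -2*l*(-10 + l) (k(l) = -2*l*(l - 10) = -2*l*(-10 + l))
v(n, y) = y**2 (v(n, y) = (y + 0)**2 = y**2)
1/v(k(S), 1*(-34)) = 1/((1*(-34))**2) = 1/((-34)**2) = 1/1156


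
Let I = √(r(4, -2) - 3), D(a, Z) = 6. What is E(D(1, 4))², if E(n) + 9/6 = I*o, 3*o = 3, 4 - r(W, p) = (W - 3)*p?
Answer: 21/4 - 3*√3 ≈ 0.053848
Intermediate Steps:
r(W, p) = 4 - p*(-3 + W) (r(W, p) = 4 - (W - 3)*p = 4 - (-3 + W)*p = 4 - p*(-3 + W))
o = 1 (o = (⅓)*3 = 1)
I = √3 (I = √((4 + 3*(-2) - 1*4*(-2)) - 3) = √((4 - 6 + 8) - 3) = √(6 - 3) = √3 ≈ 1.7320)
E(n) = -3/2 + √3 (E(n) = -3/2 + √3*1 = -3/2 + √3)
E(D(1, 4))² = (-3/2 + √3)²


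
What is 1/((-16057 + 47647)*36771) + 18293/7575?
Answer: 1416604908223/586605924450 ≈ 2.4149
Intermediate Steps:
1/((-16057 + 47647)*36771) + 18293/7575 = (1/36771)/31590 + 18293*(1/7575) = (1/31590)*(1/36771) + 18293/7575 = 1/1161595890 + 18293/7575 = 1416604908223/586605924450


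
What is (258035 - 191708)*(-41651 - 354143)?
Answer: -26251828638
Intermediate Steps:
(258035 - 191708)*(-41651 - 354143) = 66327*(-395794) = -26251828638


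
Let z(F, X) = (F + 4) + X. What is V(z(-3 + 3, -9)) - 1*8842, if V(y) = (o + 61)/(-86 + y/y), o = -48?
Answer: -751583/85 ≈ -8842.2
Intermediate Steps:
z(F, X) = 4 + F + X (z(F, X) = (4 + F) + X = 4 + F + X)
V(y) = -13/85 (V(y) = (-48 + 61)/(-86 + y/y) = 13/(-86 + 1) = 13/(-85) = 13*(-1/85) = -13/85)
V(z(-3 + 3, -9)) - 1*8842 = -13/85 - 1*8842 = -13/85 - 8842 = -751583/85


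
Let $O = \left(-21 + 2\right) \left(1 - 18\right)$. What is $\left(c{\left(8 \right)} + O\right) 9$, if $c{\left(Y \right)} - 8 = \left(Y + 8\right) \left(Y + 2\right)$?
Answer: $4419$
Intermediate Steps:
$c{\left(Y \right)} = 8 + \left(2 + Y\right) \left(8 + Y\right)$ ($c{\left(Y \right)} = 8 + \left(Y + 8\right) \left(Y + 2\right) = 8 + \left(8 + Y\right) \left(2 + Y\right) = 8 + \left(2 + Y\right) \left(8 + Y\right)$)
$O = 323$ ($O = \left(-19\right) \left(-17\right) = 323$)
$\left(c{\left(8 \right)} + O\right) 9 = \left(\left(24 + 8^{2} + 10 \cdot 8\right) + 323\right) 9 = \left(\left(24 + 64 + 80\right) + 323\right) 9 = \left(168 + 323\right) 9 = 491 \cdot 9 = 4419$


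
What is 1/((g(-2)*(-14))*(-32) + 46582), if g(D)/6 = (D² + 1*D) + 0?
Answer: 1/51958 ≈ 1.9246e-5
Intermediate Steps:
g(D) = 6*D + 6*D² (g(D) = 6*((D² + 1*D) + 0) = 6*((D² + D) + 0) = 6*((D + D²) + 0) = 6*(D + D²) = 6*D + 6*D²)
1/((g(-2)*(-14))*(-32) + 46582) = 1/(((6*(-2)*(1 - 2))*(-14))*(-32) + 46582) = 1/(((6*(-2)*(-1))*(-14))*(-32) + 46582) = 1/((12*(-14))*(-32) + 46582) = 1/(-168*(-32) + 46582) = 1/(5376 + 46582) = 1/51958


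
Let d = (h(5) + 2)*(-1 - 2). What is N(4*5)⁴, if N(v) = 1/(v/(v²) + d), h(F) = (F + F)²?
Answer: 160000/1401915420349921 ≈ 1.1413e-10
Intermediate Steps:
h(F) = 4*F² (h(F) = (2*F)² = 4*F²)
d = -306 (d = (4*5² + 2)*(-1 - 2) = (4*25 + 2)*(-3) = (100 + 2)*(-3) = 102*(-3) = -306)
N(v) = 1/(-306 + 1/v) (N(v) = 1/(v/(v²) - 306) = 1/(v/v² - 306) = 1/(1/v - 306) = 1/(-306 + 1/v))
N(4*5)⁴ = (-4*5/(-1 + 306*(4*5)))⁴ = (-1*20/(-1 + 306*20))⁴ = (-1*20/(-1 + 6120))⁴ = (-1*20/6119)⁴ = (-1*20*1/6119)⁴ = (-20/6119)⁴ = 160000/1401915420349921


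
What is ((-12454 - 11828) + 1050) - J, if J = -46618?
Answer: 23386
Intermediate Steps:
((-12454 - 11828) + 1050) - J = ((-12454 - 11828) + 1050) - 1*(-46618) = (-24282 + 1050) + 46618 = -23232 + 46618 = 23386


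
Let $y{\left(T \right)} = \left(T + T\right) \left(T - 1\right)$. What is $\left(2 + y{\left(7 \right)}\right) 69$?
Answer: $5934$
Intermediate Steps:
$y{\left(T \right)} = 2 T \left(-1 + T\right)$
$\left(2 + y{\left(7 \right)}\right) 69 = \left(2 + 2 \cdot 7 \left(-1 + 7\right)\right) 69 = \left(2 + 2 \cdot 7 \cdot 6\right) 69 = \left(2 + 84\right) 69 = 86 \cdot 69 = 5934$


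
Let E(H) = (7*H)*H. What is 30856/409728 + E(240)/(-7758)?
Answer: -1145576033/22074096 ≈ -51.897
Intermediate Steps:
E(H) = 7*H²
30856/409728 + E(240)/(-7758) = 30856/409728 + (7*240²)/(-7758) = 30856*(1/409728) + (7*57600)*(-1/7758) = 3857/51216 + 403200*(-1/7758) = 3857/51216 - 22400/431 = -1145576033/22074096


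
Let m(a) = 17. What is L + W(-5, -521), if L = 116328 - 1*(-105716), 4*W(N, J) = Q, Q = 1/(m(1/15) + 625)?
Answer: 570208993/2568 ≈ 2.2204e+5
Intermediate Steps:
Q = 1/642 (Q = 1/(17 + 625) = 1/642 ≈ 0.0015576)
W(N, J) = 1/2568 (W(N, J) = (1/4)*(1/642) = 1/2568)
L = 222044 (L = 116328 + 105716 = 222044)
L + W(-5, -521) = 222044 + 1/2568 = 570208993/2568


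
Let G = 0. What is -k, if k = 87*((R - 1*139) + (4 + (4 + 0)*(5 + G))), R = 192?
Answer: -6699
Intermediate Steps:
k = 6699 (k = 87*((192 - 1*139) + (4 + (4 + 0)*(5 + 0))) = 87*((192 - 139) + (4 + 4*5)) = 87*(53 + (4 + 20)) = 87*(53 + 24) = 87*77 = 6699)
-k = -1*6699 = -6699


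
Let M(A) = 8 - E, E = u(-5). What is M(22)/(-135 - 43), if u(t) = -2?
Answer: -5/89 ≈ -0.056180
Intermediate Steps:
E = -2
M(A) = 10 (M(A) = 8 - 1*(-2) = 8 + 2 = 10)
M(22)/(-135 - 43) = 10/(-135 - 43) = 10/(-178) = -1/178*10 = -5/89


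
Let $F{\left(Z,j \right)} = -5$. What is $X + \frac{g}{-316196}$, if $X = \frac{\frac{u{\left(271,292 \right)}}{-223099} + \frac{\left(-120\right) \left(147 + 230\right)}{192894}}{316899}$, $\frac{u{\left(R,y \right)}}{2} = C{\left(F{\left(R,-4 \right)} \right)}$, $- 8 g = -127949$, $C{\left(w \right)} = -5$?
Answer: $- \frac{7457007899517188599}{147423837769268673888} \approx -0.050582$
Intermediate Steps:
$g = \frac{127949}{8}$ ($g = \left(- \frac{1}{8}\right) \left(-127949\right) = \frac{127949}{8} \approx 15994.0$)
$u{\left(R,y \right)} = -10$ ($u{\left(R,y \right)} = 2 \left(-5\right) = -10$)
$X = - \frac{43124230}{58280243017491}$ ($X = \frac{- \frac{10}{-223099} + \frac{\left(-120\right) \left(147 + 230\right)}{192894}}{316899} = \left(\left(-10\right) \left(- \frac{1}{223099}\right) + \left(-120\right) 377 \cdot \frac{1}{192894}\right) \frac{1}{316899} = \left(\frac{10}{223099} - \frac{580}{2473}\right) \frac{1}{316899} = \left(- \frac{129372690}{551723827}\right) \frac{1}{316899} = - \frac{43124230}{58280243017491} \approx -7.3995 \cdot 10^{-7}$)
$X + \frac{g}{-316196} = - \frac{43124230}{58280243017491} + \frac{127949}{8 \left(-316196\right)} = - \frac{43124230}{58280243017491} + \frac{127949}{8} \left(- \frac{1}{316196}\right) = - \frac{43124230}{58280243017491} - \frac{127949}{2529568} = - \frac{7457007899517188599}{147423837769268673888}$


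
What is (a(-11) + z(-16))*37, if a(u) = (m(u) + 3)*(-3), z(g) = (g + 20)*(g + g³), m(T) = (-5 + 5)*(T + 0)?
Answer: -608909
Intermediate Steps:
m(T) = 0 (m(T) = 0*T = 0)
z(g) = (20 + g)*(g + g³)
a(u) = -9 (a(u) = (0 + 3)*(-3) = 3*(-3) = -9)
(a(-11) + z(-16))*37 = (-9 - 16*(20 - 16 + (-16)³ + 20*(-16)²))*37 = (-9 - 16*(20 - 16 - 4096 + 20*256))*37 = (-9 - 16*(20 - 16 - 4096 + 5120))*37 = (-9 - 16*1028)*37 = (-9 - 16448)*37 = -16457*37 = -608909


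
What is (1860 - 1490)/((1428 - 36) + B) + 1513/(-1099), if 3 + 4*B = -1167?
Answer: -2513827/2416701 ≈ -1.0402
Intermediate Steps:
B = -585/2 (B = -¾ + (¼)*(-1167) = -¾ - 1167/4 = -585/2 ≈ -292.50)
(1860 - 1490)/((1428 - 36) + B) + 1513/(-1099) = (1860 - 1490)/((1428 - 36) - 585/2) + 1513/(-1099) = 370/(1392 - 585/2) + 1513*(-1/1099) = 370/(2199/2) - 1513/1099 = 370*(2/2199) - 1513/1099 = 740/2199 - 1513/1099 = -2513827/2416701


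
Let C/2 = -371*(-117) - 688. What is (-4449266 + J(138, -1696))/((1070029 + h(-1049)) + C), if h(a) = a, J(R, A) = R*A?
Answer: -2341657/577209 ≈ -4.0569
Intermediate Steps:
J(R, A) = A*R
C = 85438 (C = 2*(-371*(-117) - 688) = 2*(43407 - 688) = 2*42719 = 85438)
(-4449266 + J(138, -1696))/((1070029 + h(-1049)) + C) = (-4449266 - 1696*138)/((1070029 - 1049) + 85438) = (-4449266 - 234048)/(1068980 + 85438) = -4683314/1154418 = -4683314*1/1154418 = -2341657/577209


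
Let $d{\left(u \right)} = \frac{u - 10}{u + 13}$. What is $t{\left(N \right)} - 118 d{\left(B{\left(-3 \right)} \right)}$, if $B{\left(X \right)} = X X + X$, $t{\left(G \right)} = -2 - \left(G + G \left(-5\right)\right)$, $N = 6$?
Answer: $\frac{890}{19} \approx 46.842$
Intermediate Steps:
$t{\left(G \right)} = -2 + 4 G$ ($t{\left(G \right)} = -2 - \left(G - 5 G\right) = -2 - - 4 G = -2 + 4 G$)
$B{\left(X \right)} = X + X^{2}$ ($B{\left(X \right)} = X^{2} + X = X + X^{2}$)
$d{\left(u \right)} = \frac{-10 + u}{13 + u}$
$t{\left(N \right)} - 118 d{\left(B{\left(-3 \right)} \right)} = \left(-2 + 4 \cdot 6\right) - 118 \frac{-10 - 3 \left(1 - 3\right)}{13 - 3 \left(1 - 3\right)} = \left(-2 + 24\right) - 118 \frac{-10 - -6}{13 - -6} = 22 - 118 \frac{-10 + 6}{13 + 6} = 22 - 118 \cdot \frac{1}{19} \left(-4\right) = 22 - - \frac{472}{19} = 22 + \frac{472}{19} = \frac{890}{19}$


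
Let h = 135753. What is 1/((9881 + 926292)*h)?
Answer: 1/127088293269 ≈ 7.8685e-12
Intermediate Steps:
1/((9881 + 926292)*h) = 1/((9881 + 926292)*135753) = (1/135753)/936173 = (1/936173)*(1/135753) = 1/127088293269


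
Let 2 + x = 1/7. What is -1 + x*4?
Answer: -59/7 ≈ -8.4286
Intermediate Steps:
x = -13/7 (x = -2 + 1/7 = -13/7 ≈ -1.8571)
-1 + x*4 = -1 - 13/7*4 = -1 - 52/7 = -59/7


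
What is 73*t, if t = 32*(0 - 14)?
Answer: -32704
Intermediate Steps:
t = -448 (t = 32*(-14) = -448)
73*t = 73*(-448) = -32704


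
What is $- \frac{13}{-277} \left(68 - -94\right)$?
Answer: $\frac{2106}{277} \approx 7.6029$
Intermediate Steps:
$- \frac{13}{-277} \left(68 - -94\right) = \left(-13\right) \left(- \frac{1}{277}\right) \left(68 + 94\right) = \frac{13}{277} \cdot 162 = \frac{2106}{277}$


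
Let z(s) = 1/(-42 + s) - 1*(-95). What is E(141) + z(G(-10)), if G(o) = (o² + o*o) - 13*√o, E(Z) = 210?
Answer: 4064814/13327 + 13*I*√10/26654 ≈ 305.01 + 0.0015423*I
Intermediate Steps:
G(o) = -13*√o + 2*o² (G(o) = (o² + o²) - 13*√o = 2*o² - 13*√o = -13*√o + 2*o²)
z(s) = 95 + 1/(-42 + s) (z(s) = 1/(-42 + s) + 95 = 95 + 1/(-42 + s))
E(141) + z(G(-10)) = 210 + (-3989 + 95*(-13*I*√10 + 2*(-10)²))/(-42 + (-13*I*√10 + 2*(-10)²)) = 210 + (-3989 + 95*(-13*I*√10 + 2*100))/(-42 + (-13*I*√10 + 2*100)) = 210 + (-3989 + 95*(-13*I*√10 + 200))/(-42 + (-13*I*√10 + 200)) = 210 + (-3989 + 95*(200 - 13*I*√10))/(-42 + (200 - 13*I*√10)) = 210 + (-3989 + (19000 - 1235*I*√10))/(158 - 13*I*√10) = 210 + (15011 - 1235*I*√10)/(158 - 13*I*√10)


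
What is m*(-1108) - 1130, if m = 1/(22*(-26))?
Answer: -161313/143 ≈ -1128.1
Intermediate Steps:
m = -1/572 (m = 1/(-572) = -1/572 ≈ -0.0017483)
m*(-1108) - 1130 = -1/572*(-1108) - 1130 = 277/143 - 1130 = -161313/143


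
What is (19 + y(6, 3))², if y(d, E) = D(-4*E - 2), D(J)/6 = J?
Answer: 4225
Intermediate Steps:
D(J) = 6*J
y(d, E) = -12 - 24*E (y(d, E) = 6*(-4*E - 2) = 6*(-2 - 4*E) = -12 - 24*E)
(19 + y(6, 3))² = (19 + (-12 - 24*3))² = (19 + (-12 - 72))² = (19 - 84)² = (-65)² = 4225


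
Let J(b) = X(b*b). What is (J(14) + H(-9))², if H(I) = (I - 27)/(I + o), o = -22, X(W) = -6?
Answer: 22500/961 ≈ 23.413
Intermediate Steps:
J(b) = -6
H(I) = (-27 + I)/(-22 + I) (H(I) = (I - 27)/(I - 22) = (-27 + I)/(-22 + I))
(J(14) + H(-9))² = (-6 + (-27 - 9)/(-22 - 9))² = (-6 - 36/(-31))² = (-6 - 1/31*(-36))² = (-6 + 36/31)² = (-150/31)² = 22500/961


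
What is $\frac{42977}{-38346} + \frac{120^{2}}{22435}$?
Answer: $- \frac{1070147}{2234526} \approx -0.47891$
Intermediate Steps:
$\frac{42977}{-38346} + \frac{120^{2}}{22435} = 42977 \left(- \frac{1}{38346}\right) + 14400 \cdot \frac{1}{22435} = - \frac{3907}{3486} + \frac{2880}{4487} = - \frac{1070147}{2234526}$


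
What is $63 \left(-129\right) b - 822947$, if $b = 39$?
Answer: $-1139900$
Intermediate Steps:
$63 \left(-129\right) b - 822947 = 63 \left(-129\right) 39 - 822947 = \left(-8127\right) 39 - 822947 = -316953 - 822947 = -1139900$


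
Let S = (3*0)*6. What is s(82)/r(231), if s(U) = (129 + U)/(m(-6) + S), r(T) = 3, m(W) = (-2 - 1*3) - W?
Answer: 211/3 ≈ 70.333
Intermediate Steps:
m(W) = -5 - W (m(W) = (-2 - 3) - W = -5 - W)
S = 0 (S = 0*6 = 0)
s(U) = 129 + U (s(U) = (129 + U)/((-5 - 1*(-6)) + 0) = (129 + U)/((-5 + 6) + 0) = (129 + U)/(1 + 0) = (129 + U)/1 = (129 + U)*1 = 129 + U)
s(82)/r(231) = (129 + 82)/3 = 211*(⅓) = 211/3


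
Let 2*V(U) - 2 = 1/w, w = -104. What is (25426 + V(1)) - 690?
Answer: 5145295/208 ≈ 24737.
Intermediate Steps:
V(U) = 207/208 (V(U) = 1 + (½)/(-104) = 1 + (½)*(-1/104) = 1 - 1/208 = 207/208)
(25426 + V(1)) - 690 = (25426 + 207/208) - 690 = 5288815/208 - 690 = 5145295/208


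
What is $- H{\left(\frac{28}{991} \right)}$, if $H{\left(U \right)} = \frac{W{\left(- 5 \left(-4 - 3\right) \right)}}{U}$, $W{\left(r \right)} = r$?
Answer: $- \frac{4955}{4} \approx -1238.8$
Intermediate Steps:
$H{\left(U \right)} = \frac{35}{U}$ ($H{\left(U \right)} = \frac{\left(-5\right) \left(-4 - 3\right)}{U} = \frac{\left(-5\right) \left(-7\right)}{U} = \frac{35}{U}$)
$- H{\left(\frac{28}{991} \right)} = - \frac{35}{28 \cdot \frac{1}{991}} = - \frac{35}{\frac{28}{991}} = - \frac{35 \cdot 991}{28} = \left(-1\right) \frac{4955}{4} = - \frac{4955}{4}$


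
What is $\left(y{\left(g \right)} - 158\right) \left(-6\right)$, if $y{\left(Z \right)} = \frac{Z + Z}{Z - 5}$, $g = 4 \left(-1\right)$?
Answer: $\frac{2828}{3} \approx 942.67$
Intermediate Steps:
$g = -4$
$y{\left(Z \right)} = \frac{2 Z}{-5 + Z}$
$\left(y{\left(g \right)} - 158\right) \left(-6\right) = \left(2 \left(-4\right) \frac{1}{-5 - 4} - 158\right) \left(-6\right) = \left(2 \left(-4\right) \frac{1}{-9} - 158\right) \left(-6\right) = \left(2 \left(-4\right) \left(- \frac{1}{9}\right) - 158\right) \left(-6\right) = \left(\frac{8}{9} - 158\right) \left(-6\right) = \left(- \frac{1414}{9}\right) \left(-6\right) = \frac{2828}{3}$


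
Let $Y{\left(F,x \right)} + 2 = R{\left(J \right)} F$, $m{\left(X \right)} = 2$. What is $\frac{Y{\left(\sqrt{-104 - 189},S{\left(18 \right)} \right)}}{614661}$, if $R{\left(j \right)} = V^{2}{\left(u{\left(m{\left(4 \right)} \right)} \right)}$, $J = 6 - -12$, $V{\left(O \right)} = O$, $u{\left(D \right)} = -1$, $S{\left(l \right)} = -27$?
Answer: $- \frac{2}{614661} + \frac{i \sqrt{293}}{614661} \approx -3.2538 \cdot 10^{-6} + 2.7848 \cdot 10^{-5} i$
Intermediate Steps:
$J = 18$ ($J = 6 + 12 = 18$)
$R{\left(j \right)} = 1$ ($R{\left(j \right)} = \left(-1\right)^{2} = 1$)
$Y{\left(F,x \right)} = -2 + F$ ($Y{\left(F,x \right)} = -2 + 1 F = -2 + F$)
$\frac{Y{\left(\sqrt{-104 - 189},S{\left(18 \right)} \right)}}{614661} = \frac{-2 + \sqrt{-104 - 189}}{614661} = \left(-2 + \sqrt{-293}\right) \frac{1}{614661} = \left(-2 + i \sqrt{293}\right) \frac{1}{614661} = - \frac{2}{614661} + \frac{i \sqrt{293}}{614661}$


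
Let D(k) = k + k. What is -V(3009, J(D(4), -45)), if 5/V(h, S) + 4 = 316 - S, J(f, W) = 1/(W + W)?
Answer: -450/28081 ≈ -0.016025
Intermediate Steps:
D(k) = 2*k
J(f, W) = 1/(2*W)
V(h, S) = 5/(312 - S) (V(h, S) = 5/(-4 + (316 - S)) = 5/(312 - S))
-V(3009, J(D(4), -45)) = -(-5)/(-312 + (½)/(-45)) = -(-5)/(-312 + (½)*(-1/45)) = -(-5)/(-312 - 1/90) = -(-5)/(-28081/90) = -(-5)*(-90)/28081 = -1*450/28081 = -450/28081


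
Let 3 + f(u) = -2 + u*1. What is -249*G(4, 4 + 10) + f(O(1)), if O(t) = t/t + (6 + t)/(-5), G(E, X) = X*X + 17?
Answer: -265212/5 ≈ -53042.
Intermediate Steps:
G(E, X) = 17 + X² (G(E, X) = X² + 17 = 17 + X²)
O(t) = -⅕ - t/5 (O(t) = 1 + (6 + t)*(-⅕) = 1 + (-6/5 - t/5) = -⅕ - t/5)
f(u) = -5 + u (f(u) = -3 + (-2 + u*1) = -3 + (-2 + u) = -5 + u)
-249*G(4, 4 + 10) + f(O(1)) = -249*(17 + (4 + 10)²) + (-5 + (-⅕ - ⅕*1)) = -249*(17 + 14²) + (-5 + (-⅕ - ⅕)) = -249*(17 + 196) + (-5 - ⅖) = -249*213 - 27/5 = -53037 - 27/5 = -265212/5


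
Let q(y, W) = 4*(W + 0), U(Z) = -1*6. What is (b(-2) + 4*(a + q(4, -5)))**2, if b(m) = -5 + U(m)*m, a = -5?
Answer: 8649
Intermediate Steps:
U(Z) = -6
b(m) = -5 - 6*m
q(y, W) = 4*W
(b(-2) + 4*(a + q(4, -5)))**2 = ((-5 - 6*(-2)) + 4*(-5 + 4*(-5)))**2 = ((-5 + 12) + 4*(-5 - 20))**2 = (7 + 4*(-25))**2 = (7 - 100)**2 = (-93)**2 = 8649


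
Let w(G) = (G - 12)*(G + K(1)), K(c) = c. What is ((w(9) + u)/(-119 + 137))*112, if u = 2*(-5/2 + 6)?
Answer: -1288/9 ≈ -143.11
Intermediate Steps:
w(G) = (1 + G)*(-12 + G) (w(G) = (G - 12)*(G + 1) = (-12 + G)*(1 + G) = (1 + G)*(-12 + G))
u = 7 (u = 2*(-5*½ + 6) = 2*(-5/2 + 6) = 2*(7/2) = 7)
((w(9) + u)/(-119 + 137))*112 = (((-12 + 9² - 11*9) + 7)/(-119 + 137))*112 = (((-12 + 81 - 99) + 7)/18)*112 = ((-30 + 7)*(1/18))*112 = -23*1/18*112 = -23/18*112 = -1288/9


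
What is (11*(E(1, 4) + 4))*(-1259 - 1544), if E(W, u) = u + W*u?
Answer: -369996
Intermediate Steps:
(11*(E(1, 4) + 4))*(-1259 - 1544) = (11*(4*(1 + 1) + 4))*(-1259 - 1544) = (11*(4*2 + 4))*(-2803) = (11*(8 + 4))*(-2803) = (11*12)*(-2803) = 132*(-2803) = -369996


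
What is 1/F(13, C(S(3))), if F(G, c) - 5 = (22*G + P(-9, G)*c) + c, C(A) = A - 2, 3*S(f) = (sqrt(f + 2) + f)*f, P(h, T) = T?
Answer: 61/18409 - 14*sqrt(5)/92045 ≈ 0.0029735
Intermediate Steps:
S(f) = f*(f + sqrt(2 + f))/3 (S(f) = ((sqrt(f + 2) + f)*f)/3 = ((sqrt(2 + f) + f)*f)/3 = ((f + sqrt(2 + f))*f)/3 = (f*(f + sqrt(2 + f)))/3 = f*(f + sqrt(2 + f))/3)
C(A) = -2 + A
F(G, c) = 5 + c + 22*G + G*c (F(G, c) = 5 + ((22*G + G*c) + c) = 5 + (c + 22*G + G*c) = 5 + c + 22*G + G*c)
1/F(13, C(S(3))) = 1/(5 + (-2 + (1/3)*3*(3 + sqrt(2 + 3))) + 22*13 + 13*(-2 + (1/3)*3*(3 + sqrt(2 + 3)))) = 1/(5 + (-2 + (1/3)*3*(3 + sqrt(5))) + 286 + 13*(-2 + (1/3)*3*(3 + sqrt(5)))) = 1/(5 + (-2 + (3 + sqrt(5))) + 286 + 13*(-2 + (3 + sqrt(5)))) = 1/(5 + (1 + sqrt(5)) + 286 + 13*(1 + sqrt(5))) = 1/(5 + (1 + sqrt(5)) + 286 + (13 + 13*sqrt(5))) = 1/(305 + 14*sqrt(5))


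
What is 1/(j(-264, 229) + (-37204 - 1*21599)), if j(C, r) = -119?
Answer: -1/58922 ≈ -1.6972e-5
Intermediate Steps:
1/(j(-264, 229) + (-37204 - 1*21599)) = 1/(-119 + (-37204 - 1*21599)) = 1/(-119 + (-37204 - 21599)) = 1/(-119 - 58803) = 1/(-58922) = -1/58922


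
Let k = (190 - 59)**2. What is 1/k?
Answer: 1/17161 ≈ 5.8272e-5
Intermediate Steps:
k = 17161 (k = 131**2 = 17161)
1/k = 1/17161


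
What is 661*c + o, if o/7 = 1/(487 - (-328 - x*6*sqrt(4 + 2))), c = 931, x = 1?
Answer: 408625168224/664009 - 42*sqrt(6)/664009 ≈ 6.1539e+5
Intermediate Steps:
o = 7/(815 + 6*sqrt(6)) (o = 7/(487 - (-328 - 1*6*sqrt(4 + 2))) = 7/(487 - (-328 - 6*sqrt(6))) = 7/(487 + (328 + 6*sqrt(6))) = 7/(815 + 6*sqrt(6)) ≈ 0.0084368)
661*c + o = 661*931 + (5705/664009 - 42*sqrt(6)/664009) = 615391 + (5705/664009 - 42*sqrt(6)/664009) = 408625168224/664009 - 42*sqrt(6)/664009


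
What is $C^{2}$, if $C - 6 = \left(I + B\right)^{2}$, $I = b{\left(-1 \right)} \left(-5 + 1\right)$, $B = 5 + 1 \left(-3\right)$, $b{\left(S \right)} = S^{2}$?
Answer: $100$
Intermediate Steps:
$B = 2$ ($B = 5 - 3 = 2$)
$I = -4$ ($I = \left(-1\right)^{2} \left(-5 + 1\right) = 1 \left(-4\right) = -4$)
$C = 10$ ($C = 6 + \left(-4 + 2\right)^{2} = 6 + \left(-2\right)^{2} = 6 + 4 = 10$)
$C^{2} = 10^{2} = 100$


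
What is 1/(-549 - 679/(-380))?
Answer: -380/207941 ≈ -0.0018274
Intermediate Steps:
1/(-549 - 679/(-380)) = 1/(-549 - 679*(-1/380)) = 1/(-549 + 679/380) = 1/(-207941/380) = -380/207941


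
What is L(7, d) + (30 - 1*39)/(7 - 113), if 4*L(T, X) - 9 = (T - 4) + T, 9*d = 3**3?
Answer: 1025/212 ≈ 4.8349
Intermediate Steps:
d = 3 (d = (1/9)*3**3 = (1/9)*27 = 3)
L(T, X) = 5/4 + T/2 (L(T, X) = 9/4 + ((T - 4) + T)/4 = 9/4 + ((-4 + T) + T)/4 = 9/4 + (-4 + 2*T)/4 = 9/4 + (-1 + T/2) = 5/4 + T/2)
L(7, d) + (30 - 1*39)/(7 - 113) = (5/4 + (1/2)*7) + (30 - 1*39)/(7 - 113) = (5/4 + 7/2) + (30 - 39)/(-106) = 19/4 - 1/106*(-9) = 19/4 + 9/106 = 1025/212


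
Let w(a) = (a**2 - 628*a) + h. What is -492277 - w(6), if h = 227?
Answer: -488772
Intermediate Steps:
w(a) = 227 + a**2 - 628*a (w(a) = (a**2 - 628*a) + 227 = 227 + a**2 - 628*a)
-492277 - w(6) = -492277 - (227 + 6**2 - 628*6) = -492277 - (227 + 36 - 3768) = -492277 - 1*(-3505) = -492277 + 3505 = -488772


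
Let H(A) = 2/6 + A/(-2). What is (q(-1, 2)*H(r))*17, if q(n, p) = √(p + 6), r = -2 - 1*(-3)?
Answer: -17*√2/3 ≈ -8.0139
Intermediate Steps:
r = 1 (r = -2 + 3 = 1)
H(A) = ⅓ - A/2 (H(A) = 2*(⅙) + A*(-½) = ⅓ - A/2)
q(n, p) = √(6 + p)
(q(-1, 2)*H(r))*17 = (√(6 + 2)*(⅓ - ½*1))*17 = (√8*(⅓ - ½))*17 = ((2*√2)*(-⅙))*17 = -√2/3*17 = -17*√2/3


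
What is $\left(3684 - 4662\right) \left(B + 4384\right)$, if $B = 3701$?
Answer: $-7907130$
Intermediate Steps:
$\left(3684 - 4662\right) \left(B + 4384\right) = \left(3684 - 4662\right) \left(3701 + 4384\right) = \left(-978\right) 8085 = -7907130$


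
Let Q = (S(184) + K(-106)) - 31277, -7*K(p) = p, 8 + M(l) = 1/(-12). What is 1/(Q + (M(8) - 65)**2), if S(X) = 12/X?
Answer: -23184/600943615 ≈ -3.8579e-5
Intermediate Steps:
M(l) = -97/12 (M(l) = -8 + 1/(-12) = -8 - 1/12 = -97/12)
K(p) = -p/7
Q = -10066297/322 (Q = (12/184 - 1/7*(-106)) - 31277 = (12*(1/184) + 106/7) - 31277 = (3/46 + 106/7) - 31277 = 4897/322 - 31277 = -10066297/322 ≈ -31262.)
1/(Q + (M(8) - 65)**2) = 1/(-10066297/322 + (-97/12 - 65)**2) = 1/(-10066297/322 + (-877/12)**2) = 1/(-10066297/322 + 769129/144) = 1/(-600943615/23184) = -23184/600943615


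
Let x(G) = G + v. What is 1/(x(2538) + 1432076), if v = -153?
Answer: 1/1434461 ≈ 6.9713e-7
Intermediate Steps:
x(G) = -153 + G (x(G) = G - 153 = -153 + G)
1/(x(2538) + 1432076) = 1/((-153 + 2538) + 1432076) = 1/(2385 + 1432076) = 1/1434461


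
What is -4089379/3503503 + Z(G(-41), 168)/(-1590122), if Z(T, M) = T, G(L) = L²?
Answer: -6508500902781/5570997197366 ≈ -1.1683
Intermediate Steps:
-4089379/3503503 + Z(G(-41), 168)/(-1590122) = -4089379/3503503 + (-41)²/(-1590122) = -4089379*1/3503503 + 1681*(-1/1590122) = -4089379/3503503 - 1681/1590122 = -6508500902781/5570997197366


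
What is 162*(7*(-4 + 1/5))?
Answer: -21546/5 ≈ -4309.2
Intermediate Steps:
162*(7*(-4 + 1/5)) = 162*(7*(-4 + 1*(⅕))) = 162*(7*(-4 + ⅕)) = 162*(7*(-19/5)) = 162*(-133/5) = -21546/5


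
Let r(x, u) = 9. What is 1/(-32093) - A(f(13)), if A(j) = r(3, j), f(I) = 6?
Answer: -288838/32093 ≈ -9.0000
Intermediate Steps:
A(j) = 9
1/(-32093) - A(f(13)) = 1/(-32093) - 1*9 = -1/32093 - 9 = -288838/32093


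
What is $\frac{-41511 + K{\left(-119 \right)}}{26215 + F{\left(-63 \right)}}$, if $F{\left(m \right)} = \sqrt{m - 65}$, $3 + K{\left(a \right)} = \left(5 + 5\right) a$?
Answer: $- \frac{1119485360}{687226353} + \frac{341632 i \sqrt{2}}{687226353} \approx -1.629 + 0.00070303 i$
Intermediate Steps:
$K{\left(a \right)} = -3 + 10 a$ ($K{\left(a \right)} = -3 + \left(5 + 5\right) a = -3 + 10 a$)
$F{\left(m \right)} = \sqrt{-65 + m}$
$\frac{-41511 + K{\left(-119 \right)}}{26215 + F{\left(-63 \right)}} = \frac{-41511 + \left(-3 + 10 \left(-119\right)\right)}{26215 + \sqrt{-65 - 63}} = \frac{-41511 - 1193}{26215 + \sqrt{-128}} = \frac{-41511 - 1193}{26215 + 8 i \sqrt{2}} = - \frac{42704}{26215 + 8 i \sqrt{2}}$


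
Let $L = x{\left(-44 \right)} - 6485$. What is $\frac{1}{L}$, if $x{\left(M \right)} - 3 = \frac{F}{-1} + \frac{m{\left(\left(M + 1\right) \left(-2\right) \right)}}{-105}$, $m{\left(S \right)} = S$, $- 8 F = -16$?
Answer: $- \frac{105}{680906} \approx -0.00015421$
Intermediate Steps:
$F = 2$ ($F = \left(- \frac{1}{8}\right) \left(-16\right) = 2$)
$x{\left(M \right)} = \frac{107}{105} + \frac{2 M}{105}$ ($x{\left(M \right)} = 3 + \left(\frac{2}{-1} + \frac{\left(M + 1\right) \left(-2\right)}{-105}\right) = 3 + \left(2 \left(-1\right) + \left(1 + M\right) \left(-2\right) \left(- \frac{1}{105}\right)\right) = 3 + \left(-2 + \left(-2 - 2 M\right) \left(- \frac{1}{105}\right)\right) = 3 + \left(-2 + \left(\frac{2}{105} + \frac{2 M}{105}\right)\right) = 3 + \left(- \frac{208}{105} + \frac{2 M}{105}\right) = \frac{107}{105} + \frac{2 M}{105}$)
$L = - \frac{680906}{105}$ ($L = \left(\frac{107}{105} + \frac{2}{105} \left(-44\right)\right) - 6485 = \left(\frac{107}{105} - \frac{88}{105}\right) - 6485 = \frac{19}{105} - 6485 = - \frac{680906}{105} \approx -6484.8$)
$\frac{1}{L} = \frac{1}{- \frac{680906}{105}} = - \frac{105}{680906}$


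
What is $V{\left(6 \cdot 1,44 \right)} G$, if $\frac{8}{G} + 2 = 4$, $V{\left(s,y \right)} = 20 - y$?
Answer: $-96$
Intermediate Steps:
$G = 4$ ($G = \frac{8}{-2 + 4} = \frac{8}{2} = 8 \cdot \frac{1}{2} = 4$)
$V{\left(6 \cdot 1,44 \right)} G = \left(20 - 44\right) 4 = \left(-24\right) 4 = -96$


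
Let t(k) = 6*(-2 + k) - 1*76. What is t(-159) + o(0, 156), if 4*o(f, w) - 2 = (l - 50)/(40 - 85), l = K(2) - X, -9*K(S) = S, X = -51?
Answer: -1687237/1620 ≈ -1041.5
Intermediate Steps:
K(S) = -S/9
l = 457/9 (l = -⅑*2 - 1*(-51) = -2/9 + 51 = 457/9 ≈ 50.778)
t(k) = -88 + 6*k (t(k) = (-12 + 6*k) - 76 = -88 + 6*k)
o(f, w) = 803/1620 (o(f, w) = ½ + ((457/9 - 50)/(40 - 85))/4 = ½ + ((7/9)/(-45))/4 = ½ + ((7/9)*(-1/45))/4 = ½ + (¼)*(-7/405) = ½ - 7/1620 = 803/1620)
t(-159) + o(0, 156) = (-88 + 6*(-159)) + 803/1620 = (-88 - 954) + 803/1620 = -1042 + 803/1620 = -1687237/1620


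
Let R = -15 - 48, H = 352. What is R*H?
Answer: -22176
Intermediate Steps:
R = -63
R*H = -63*352 = -22176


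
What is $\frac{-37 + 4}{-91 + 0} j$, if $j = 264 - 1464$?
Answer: $- \frac{39600}{91} \approx -435.17$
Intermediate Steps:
$j = -1200$
$\frac{-37 + 4}{-91 + 0} j = \frac{-37 + 4}{-91 + 0} \left(-1200\right) = - \frac{33}{-91} \left(-1200\right) = \left(-33\right) \left(- \frac{1}{91}\right) \left(-1200\right) = \frac{33}{91} \left(-1200\right) = - \frac{39600}{91}$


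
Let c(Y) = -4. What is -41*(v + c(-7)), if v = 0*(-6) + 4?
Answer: 0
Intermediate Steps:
v = 4 (v = 0 + 4 = 4)
-41*(v + c(-7)) = -41*(4 - 4) = -41*0 = 0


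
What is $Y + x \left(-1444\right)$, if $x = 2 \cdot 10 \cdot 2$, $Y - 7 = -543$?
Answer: $-58296$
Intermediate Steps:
$Y = -536$ ($Y = 7 - 543 = -536$)
$x = 40$ ($x = 20 \cdot 2 = 40$)
$Y + x \left(-1444\right) = -536 + 40 \left(-1444\right) = -536 - 57760 = -58296$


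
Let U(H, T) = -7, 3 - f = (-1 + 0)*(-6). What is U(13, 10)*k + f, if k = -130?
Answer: 907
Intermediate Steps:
f = -3 (f = 3 - (-1 + 0)*(-6) = 3 - (-1)*(-6) = 3 - 1*6 = 3 - 6 = -3)
U(13, 10)*k + f = -7*(-130) - 3 = 910 - 3 = 907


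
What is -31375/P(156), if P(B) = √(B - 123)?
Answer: -31375*√33/33 ≈ -5461.7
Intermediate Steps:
P(B) = √(-123 + B)
-31375/P(156) = -31375/√(-123 + 156) = -31375*√33/33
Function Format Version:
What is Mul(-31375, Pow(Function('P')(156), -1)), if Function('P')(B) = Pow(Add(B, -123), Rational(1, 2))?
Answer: Mul(Rational(-31375, 33), Pow(33, Rational(1, 2))) ≈ -5461.7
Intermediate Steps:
Function('P')(B) = Pow(Add(-123, B), Rational(1, 2))
Mul(-31375, Pow(Function('P')(156), -1)) = Mul(-31375, Pow(Pow(Add(-123, 156), Rational(1, 2)), -1)) = Mul(-31375, Pow(Pow(33, Rational(1, 2)), -1)) = Mul(-31375, Mul(Rational(1, 33), Pow(33, Rational(1, 2)))) = Mul(Rational(-31375, 33), Pow(33, Rational(1, 2)))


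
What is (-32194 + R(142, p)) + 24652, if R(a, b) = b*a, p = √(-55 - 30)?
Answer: -7542 + 142*I*√85 ≈ -7542.0 + 1309.2*I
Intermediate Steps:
p = I*√85 (p = √(-85) = I*√85 ≈ 9.2195*I)
R(a, b) = a*b
(-32194 + R(142, p)) + 24652 = (-32194 + 142*(I*√85)) + 24652 = (-32194 + 142*I*√85) + 24652 = -7542 + 142*I*√85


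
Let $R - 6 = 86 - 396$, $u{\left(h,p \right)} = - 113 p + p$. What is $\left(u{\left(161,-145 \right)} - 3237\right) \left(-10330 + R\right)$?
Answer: $-138273902$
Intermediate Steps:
$u{\left(h,p \right)} = - 112 p$
$R = -304$ ($R = 6 + \left(86 - 396\right) = 6 - 310 = -304$)
$\left(u{\left(161,-145 \right)} - 3237\right) \left(-10330 + R\right) = \left(\left(-112\right) \left(-145\right) - 3237\right) \left(-10330 - 304\right) = \left(16240 - 3237\right) \left(-10634\right) = 13003 \left(-10634\right) = -138273902$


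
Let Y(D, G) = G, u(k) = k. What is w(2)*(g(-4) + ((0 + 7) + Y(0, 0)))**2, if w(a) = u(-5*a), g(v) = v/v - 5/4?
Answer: -3645/8 ≈ -455.63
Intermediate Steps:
g(v) = -1/4 (g(v) = 1 - 5*1/4 = 1 - 5/4 = -1/4)
w(a) = -5*a
w(2)*(g(-4) + ((0 + 7) + Y(0, 0)))**2 = (-5*2)*(-1/4 + ((0 + 7) + 0))**2 = -10*(-1/4 + (7 + 0))**2 = -10*(-1/4 + 7)**2 = -10*(27/4)**2 = -10*729/16 = -3645/8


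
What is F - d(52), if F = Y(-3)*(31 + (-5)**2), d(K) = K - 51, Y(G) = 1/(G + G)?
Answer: -31/3 ≈ -10.333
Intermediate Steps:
Y(G) = 1/(2*G)
d(K) = -51 + K
F = -28/3 (F = ((1/2)/(-3))*(31 + (-5)**2) = ((1/2)*(-1/3))*(31 + 25) = -1/6*56 = -28/3 ≈ -9.3333)
F - d(52) = -28/3 - (-51 + 52) = -28/3 - 1*1 = -28/3 - 1 = -31/3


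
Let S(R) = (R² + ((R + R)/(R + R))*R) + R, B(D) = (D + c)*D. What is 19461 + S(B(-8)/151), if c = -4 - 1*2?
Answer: 443776629/22801 ≈ 19463.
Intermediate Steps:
c = -6 (c = -4 - 2 = -6)
B(D) = D*(-6 + D) (B(D) = (D - 6)*D = (-6 + D)*D = D*(-6 + D))
S(R) = R² + 2*R (S(R) = (R² + ((2*R)/((2*R)))*R) + R = (R² + ((2*R)*(1/(2*R)))*R) + R = (R² + 1*R) + R = (R² + R) + R = (R + R²) + R = R² + 2*R)
19461 + S(B(-8)/151) = 19461 + (-8*(-6 - 8)/151)*(2 - 8*(-6 - 8)/151) = 19461 + (-8*(-14)*(1/151))*(2 - 8*(-14)*(1/151)) = 19461 + (112*(1/151))*(2 + 112*(1/151)) = 19461 + 112*(2 + 112/151)/151 = 19461 + (112/151)*(414/151) = 19461 + 46368/22801 = 443776629/22801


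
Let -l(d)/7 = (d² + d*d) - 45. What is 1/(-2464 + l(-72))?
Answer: -1/74725 ≈ -1.3382e-5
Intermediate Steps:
l(d) = 315 - 14*d² (l(d) = -7*((d² + d*d) - 45) = -7*((d² + d²) - 45) = -7*(2*d² - 45) = -7*(-45 + 2*d²) = 315 - 14*d²)
1/(-2464 + l(-72)) = 1/(-2464 + (315 - 14*(-72)²)) = 1/(-2464 + (315 - 14*5184)) = 1/(-2464 + (315 - 72576)) = 1/(-2464 - 72261) = 1/(-74725) = -1/74725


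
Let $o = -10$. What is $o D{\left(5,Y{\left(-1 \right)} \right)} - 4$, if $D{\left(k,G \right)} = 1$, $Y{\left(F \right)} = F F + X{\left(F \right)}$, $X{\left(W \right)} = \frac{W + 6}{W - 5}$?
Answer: $-14$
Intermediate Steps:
$X{\left(W \right)} = \frac{6 + W}{-5 + W}$
$Y{\left(F \right)} = F^{2} + \frac{6 + F}{-5 + F}$ ($Y{\left(F \right)} = F F + \frac{6 + F}{-5 + F} = F^{2} + \frac{6 + F}{-5 + F}$)
$o D{\left(5,Y{\left(-1 \right)} \right)} - 4 = \left(-10\right) 1 - 4 = -10 - 4 = -14$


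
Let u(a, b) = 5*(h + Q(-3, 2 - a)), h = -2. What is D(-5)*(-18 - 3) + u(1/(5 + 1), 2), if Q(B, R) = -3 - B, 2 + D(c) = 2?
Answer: -10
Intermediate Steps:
D(c) = 0 (D(c) = -2 + 2 = 0)
u(a, b) = -10 (u(a, b) = 5*(-2 + (-3 - 1*(-3))) = 5*(-2 + (-3 + 3)) = 5*(-2 + 0) = 5*(-2) = -10)
D(-5)*(-18 - 3) + u(1/(5 + 1), 2) = 0*(-18 - 3) - 10 = 0*(-21) - 10 = 0 - 10 = -10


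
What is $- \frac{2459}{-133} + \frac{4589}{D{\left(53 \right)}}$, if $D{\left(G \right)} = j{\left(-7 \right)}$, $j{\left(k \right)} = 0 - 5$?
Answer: $- \frac{598042}{665} \approx -899.31$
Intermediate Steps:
$j{\left(k \right)} = -5$
$D{\left(G \right)} = -5$
$- \frac{2459}{-133} + \frac{4589}{D{\left(53 \right)}} = - \frac{2459}{-133} + \frac{4589}{-5} = \left(-2459\right) \left(- \frac{1}{133}\right) + 4589 \left(- \frac{1}{5}\right) = \frac{2459}{133} - \frac{4589}{5} = - \frac{598042}{665}$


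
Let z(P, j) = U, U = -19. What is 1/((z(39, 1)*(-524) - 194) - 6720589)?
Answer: -1/6710827 ≈ -1.4901e-7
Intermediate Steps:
z(P, j) = -19
1/((z(39, 1)*(-524) - 194) - 6720589) = 1/((-19*(-524) - 194) - 6720589) = 1/((9956 - 194) - 6720589) = 1/(9762 - 6720589) = 1/(-6710827) = -1/6710827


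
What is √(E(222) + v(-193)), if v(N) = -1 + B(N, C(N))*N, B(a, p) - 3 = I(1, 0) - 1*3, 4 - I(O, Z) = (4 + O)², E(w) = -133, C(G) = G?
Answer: √3919 ≈ 62.602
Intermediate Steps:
I(O, Z) = 4 - (4 + O)²
B(a, p) = -21 (B(a, p) = 3 + ((4 - (4 + 1)²) - 1*3) = 3 + ((4 - 1*5²) - 3) = 3 + ((4 - 1*25) - 3) = 3 + ((4 - 25) - 3) = 3 + (-21 - 3) = 3 - 24 = -21)
v(N) = -1 - 21*N
√(E(222) + v(-193)) = √(-133 + (-1 - 21*(-193))) = √(-133 + (-1 + 4053)) = √(-133 + 4052) = √3919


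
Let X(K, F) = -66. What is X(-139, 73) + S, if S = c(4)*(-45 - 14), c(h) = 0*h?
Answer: -66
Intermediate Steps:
c(h) = 0
S = 0 (S = 0*(-45 - 14) = 0*(-59) = 0)
X(-139, 73) + S = -66 + 0 = -66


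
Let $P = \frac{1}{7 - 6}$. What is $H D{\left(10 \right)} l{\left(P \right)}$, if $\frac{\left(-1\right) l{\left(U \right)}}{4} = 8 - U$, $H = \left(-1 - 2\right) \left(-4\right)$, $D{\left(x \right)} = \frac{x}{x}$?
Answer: $-336$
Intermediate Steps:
$D{\left(x \right)} = 1$
$H = 12$ ($H = \left(-3\right) \left(-4\right) = 12$)
$P = 1$ ($P = 1^{-1} = 1$)
$l{\left(U \right)} = -32 + 4 U$ ($l{\left(U \right)} = - 4 \left(8 - U\right) = -32 + 4 U$)
$H D{\left(10 \right)} l{\left(P \right)} = 12 \cdot 1 \left(-32 + 4 \cdot 1\right) = 12 \left(-32 + 4\right) = 12 \left(-28\right) = -336$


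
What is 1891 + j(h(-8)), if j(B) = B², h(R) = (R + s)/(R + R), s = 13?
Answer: 484121/256 ≈ 1891.1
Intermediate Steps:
h(R) = (13 + R)/(2*R) (h(R) = (R + 13)/(R + R) = (13 + R)/((2*R)) = (13 + R)*(1/(2*R)) = (13 + R)/(2*R))
1891 + j(h(-8)) = 1891 + ((½)*(13 - 8)/(-8))² = 1891 + ((½)*(-⅛)*5)² = 1891 + (-5/16)² = 1891 + 25/256 = 484121/256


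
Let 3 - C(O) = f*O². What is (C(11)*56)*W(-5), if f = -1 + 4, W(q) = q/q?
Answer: -20160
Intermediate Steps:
W(q) = 1
f = 3
C(O) = 3 - 3*O²
(C(11)*56)*W(-5) = ((3 - 3*11²)*56)*1 = ((3 - 3*121)*56)*1 = ((3 - 363)*56)*1 = -360*56*1 = -20160*1 = -20160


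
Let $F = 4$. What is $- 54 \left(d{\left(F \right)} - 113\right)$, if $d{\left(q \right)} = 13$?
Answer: $5400$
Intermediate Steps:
$- 54 \left(d{\left(F \right)} - 113\right) = - 54 \left(13 - 113\right) = \left(-54\right) \left(-100\right) = 5400$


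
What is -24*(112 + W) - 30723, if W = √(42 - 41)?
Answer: -33435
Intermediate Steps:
W = 1 (W = √1 = 1)
-24*(112 + W) - 30723 = -24*(112 + 1) - 30723 = -24*113 - 30723 = -2712 - 30723 = -33435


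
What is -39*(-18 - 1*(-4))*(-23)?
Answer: -12558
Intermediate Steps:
-39*(-18 - 1*(-4))*(-23) = -39*(-18 + 4)*(-23) = -39*(-14)*(-23) = 546*(-23) = -12558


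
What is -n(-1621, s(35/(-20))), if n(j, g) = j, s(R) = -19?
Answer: 1621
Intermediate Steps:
-n(-1621, s(35/(-20))) = -1*(-1621) = 1621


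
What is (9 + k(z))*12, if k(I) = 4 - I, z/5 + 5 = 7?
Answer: 36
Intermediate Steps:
z = 10 (z = -25 + 5*7 = -25 + 35 = 10)
(9 + k(z))*12 = (9 + (4 - 1*10))*12 = (9 + (4 - 10))*12 = (9 - 6)*12 = 3*12 = 36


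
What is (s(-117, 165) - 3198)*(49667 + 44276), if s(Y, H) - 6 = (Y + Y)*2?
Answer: -343831380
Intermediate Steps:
s(Y, H) = 6 + 4*Y (s(Y, H) = 6 + (Y + Y)*2 = 6 + (2*Y)*2 = 6 + 4*Y)
(s(-117, 165) - 3198)*(49667 + 44276) = ((6 + 4*(-117)) - 3198)*(49667 + 44276) = ((6 - 468) - 3198)*93943 = (-462 - 3198)*93943 = -3660*93943 = -343831380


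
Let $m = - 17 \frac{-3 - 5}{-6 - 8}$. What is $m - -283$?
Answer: $\frac{1913}{7} \approx 273.29$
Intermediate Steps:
$m = - \frac{68}{7}$ ($m = - 17 \left(- \frac{8}{-14}\right) = - 17 \left(\left(-8\right) \left(- \frac{1}{14}\right)\right) = \left(-17\right) \frac{4}{7} = - \frac{68}{7} \approx -9.7143$)
$m - -283 = - \frac{68}{7} - -283 = - \frac{68}{7} + 283 = \frac{1913}{7}$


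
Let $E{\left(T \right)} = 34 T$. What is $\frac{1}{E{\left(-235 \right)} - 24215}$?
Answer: $- \frac{1}{32205} \approx -3.1051 \cdot 10^{-5}$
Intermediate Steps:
$\frac{1}{E{\left(-235 \right)} - 24215} = \frac{1}{34 \left(-235\right) - 24215} = \frac{1}{-7990 - 24215} = \frac{1}{-32205} = - \frac{1}{32205}$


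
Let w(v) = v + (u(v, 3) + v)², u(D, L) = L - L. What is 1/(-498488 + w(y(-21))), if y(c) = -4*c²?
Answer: 1/2611444 ≈ 3.8293e-7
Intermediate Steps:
u(D, L) = 0
w(v) = v + v² (w(v) = v + (0 + v)² = v + v²)
1/(-498488 + w(y(-21))) = 1/(-498488 + (-4*(-21)²)*(1 - 4*(-21)²)) = 1/(-498488 + (-4*441)*(1 - 4*441)) = 1/(-498488 - 1764*(1 - 1764)) = 1/(-498488 - 1764*(-1763)) = 1/(-498488 + 3109932) = 1/2611444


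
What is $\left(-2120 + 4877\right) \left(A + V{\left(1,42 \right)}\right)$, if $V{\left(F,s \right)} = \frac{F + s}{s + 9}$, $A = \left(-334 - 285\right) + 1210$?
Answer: $\frac{27739096}{17} \approx 1.6317 \cdot 10^{6}$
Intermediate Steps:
$A = 591$ ($A = -619 + 1210 = 591$)
$V{\left(F,s \right)} = \frac{F + s}{9 + s}$
$\left(-2120 + 4877\right) \left(A + V{\left(1,42 \right)}\right) = \left(-2120 + 4877\right) \left(591 + \frac{1 + 42}{9 + 42}\right) = 2757 \left(591 + \frac{1}{51} \cdot 43\right) = 2757 \left(591 + \frac{43}{51}\right) = 2757 \cdot \frac{30184}{51} = \frac{27739096}{17}$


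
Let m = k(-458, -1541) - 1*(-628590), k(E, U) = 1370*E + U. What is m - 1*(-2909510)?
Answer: 2909099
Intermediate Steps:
k(E, U) = U + 1370*E
m = -411 (m = (-1541 + 1370*(-458)) - 1*(-628590) = (-1541 - 627460) + 628590 = -629001 + 628590 = -411)
m - 1*(-2909510) = -411 - 1*(-2909510) = -411 + 2909510 = 2909099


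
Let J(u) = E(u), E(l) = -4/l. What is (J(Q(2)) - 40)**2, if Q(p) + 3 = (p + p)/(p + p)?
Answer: 1444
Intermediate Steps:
Q(p) = -2 (Q(p) = -3 + (p + p)/(p + p) = -3 + (2*p)/((2*p)) = -3 + (2*p)*(1/(2*p)) = -3 + 1 = -2)
J(u) = -4/u
(J(Q(2)) - 40)**2 = (-4/(-2) - 40)**2 = (-4*(-1/2) - 40)**2 = (2 - 40)**2 = (-38)**2 = 1444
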